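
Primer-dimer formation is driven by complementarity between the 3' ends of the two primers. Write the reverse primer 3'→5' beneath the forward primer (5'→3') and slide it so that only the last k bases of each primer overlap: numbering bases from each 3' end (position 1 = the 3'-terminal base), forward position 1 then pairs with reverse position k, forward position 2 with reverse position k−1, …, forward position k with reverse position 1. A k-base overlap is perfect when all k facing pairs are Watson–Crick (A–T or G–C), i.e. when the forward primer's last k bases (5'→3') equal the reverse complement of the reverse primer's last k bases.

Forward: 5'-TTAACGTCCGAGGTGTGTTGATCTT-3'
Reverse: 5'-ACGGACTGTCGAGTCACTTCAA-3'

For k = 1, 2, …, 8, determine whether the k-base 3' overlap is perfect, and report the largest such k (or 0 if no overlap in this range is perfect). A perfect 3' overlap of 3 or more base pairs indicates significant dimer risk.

Last 8 bases (5'→3') — forward …TTGATCTT, reverse …CACTTCAA.
Reverse complement of the reverse primer's last 8 bases: TTGAAGTG; its first k bases are the reverse complement of the reverse primer's last k bases, so a perfect k-base overlap needs the forward primer's last k bases to equal them.
Comparing (forward last k vs required): k=1: T vs T ✓; k=2: TT vs TT ✓; k=3: CTT vs TTG ✗; k=4: TCTT vs TTGA ✗; k=5: ATCTT vs TTGAA ✗; k=6: GATCTT vs TTGAAG ✗; k=7: TGATCTT vs TTGAAGT ✗; k=8: TTGATCTT vs TTGAAGTG ✗.
Perfect overlaps at k = 1, 2; the largest is 2.

Longest perfect overlap: 2 complementary base pairs; below the dimer-risk threshold (threshold 3).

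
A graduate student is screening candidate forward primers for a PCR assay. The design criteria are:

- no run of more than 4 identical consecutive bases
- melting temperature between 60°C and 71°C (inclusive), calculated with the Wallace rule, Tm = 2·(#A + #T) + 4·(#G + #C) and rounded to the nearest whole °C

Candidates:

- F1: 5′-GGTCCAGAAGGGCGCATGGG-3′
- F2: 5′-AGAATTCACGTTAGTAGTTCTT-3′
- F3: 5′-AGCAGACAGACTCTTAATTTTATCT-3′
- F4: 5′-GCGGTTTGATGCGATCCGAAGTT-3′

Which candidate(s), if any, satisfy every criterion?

F1, F3 and F4.

F1 (20 nt, A=4 T=2 G=10 C=4): longest run = 3 ✓; Tm = 2·6 + 4·14 = 68°C ✓ — passes.
F2 (22 nt, A=6 T=9 G=4 C=3): longest run = 2 ✓; Tm = 2·15 + 4·7 = 58°C, outside 60–71°C ✗ — fails.
F3 (25 nt, A=8 T=9 G=3 C=5): longest run = 4 ✓; Tm = 2·17 + 4·8 = 66°C ✓ — passes.
F4 (23 nt, A=4 T=7 G=8 C=4): longest run = 3 ✓; Tm = 2·11 + 4·12 = 70°C ✓ — passes.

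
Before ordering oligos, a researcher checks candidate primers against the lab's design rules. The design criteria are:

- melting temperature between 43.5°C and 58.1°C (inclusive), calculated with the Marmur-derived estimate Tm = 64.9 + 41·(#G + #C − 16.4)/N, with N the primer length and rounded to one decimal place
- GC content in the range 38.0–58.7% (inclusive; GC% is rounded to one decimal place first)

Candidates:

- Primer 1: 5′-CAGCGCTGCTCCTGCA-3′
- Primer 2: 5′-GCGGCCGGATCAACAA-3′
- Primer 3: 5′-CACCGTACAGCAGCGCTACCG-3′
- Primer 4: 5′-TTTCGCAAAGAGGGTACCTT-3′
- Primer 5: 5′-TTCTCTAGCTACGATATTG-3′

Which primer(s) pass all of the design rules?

Primer 1 (16 nt, A=2 T=3 G=4 C=7): Tm = 64.9 + 41·(11 − 16.4)/16 = 51.1°C ✓; GC 11/16 = 68.8%, outside 38.0–58.7% ✗ — fails.
Primer 2 (16 nt, A=5 T=1 G=5 C=5): Tm = 64.9 + 41·(10 − 16.4)/16 = 48.5°C ✓; GC 10/16 = 62.5%, outside 38.0–58.7% ✗ — fails.
Primer 3 (21 nt, A=5 T=2 G=5 C=9): Tm = 64.9 + 41·(14 − 16.4)/21 = 60.2°C, outside 43.5–58.1°C ✗; GC 14/21 = 66.7%, outside 38.0–58.7% ✗ — fails.
Primer 4 (20 nt, A=5 T=6 G=5 C=4): Tm = 64.9 + 41·(9 − 16.4)/20 = 49.7°C ✓; GC 9/20 = 45.0% ✓ — passes.
Primer 5 (19 nt, A=4 T=8 G=3 C=4): Tm = 64.9 + 41·(7 − 16.4)/19 = 44.6°C ✓; GC 7/19 = 36.8%, outside 38.0–58.7% ✗ — fails.

Primer 4 only.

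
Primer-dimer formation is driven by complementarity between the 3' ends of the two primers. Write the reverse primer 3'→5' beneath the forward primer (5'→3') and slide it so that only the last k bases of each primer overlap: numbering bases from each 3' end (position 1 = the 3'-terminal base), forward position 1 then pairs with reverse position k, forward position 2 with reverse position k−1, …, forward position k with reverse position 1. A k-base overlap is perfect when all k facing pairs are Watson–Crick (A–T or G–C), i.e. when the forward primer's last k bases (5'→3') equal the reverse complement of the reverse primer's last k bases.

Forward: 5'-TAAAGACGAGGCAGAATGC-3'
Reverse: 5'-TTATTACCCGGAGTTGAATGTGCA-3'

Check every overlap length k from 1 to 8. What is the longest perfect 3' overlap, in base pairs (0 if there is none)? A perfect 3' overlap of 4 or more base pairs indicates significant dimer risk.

Longest perfect overlap: 3 complementary base pairs; below the dimer-risk threshold (threshold 4).

Last 8 bases (5'→3') — forward …CAGAATGC, reverse …AATGTGCA.
Reverse complement of the reverse primer's last 8 bases: TGCACATT; its first k bases are the reverse complement of the reverse primer's last k bases, so a perfect k-base overlap needs the forward primer's last k bases to equal them.
Comparing (forward last k vs required): k=1: C vs T ✗; k=2: GC vs TG ✗; k=3: TGC vs TGC ✓; k=4: ATGC vs TGCA ✗; k=5: AATGC vs TGCAC ✗; k=6: GAATGC vs TGCACA ✗; k=7: AGAATGC vs TGCACAT ✗; k=8: CAGAATGC vs TGCACATT ✗.
Only k = 3 is perfect, so the longest perfect 3' overlap is 3.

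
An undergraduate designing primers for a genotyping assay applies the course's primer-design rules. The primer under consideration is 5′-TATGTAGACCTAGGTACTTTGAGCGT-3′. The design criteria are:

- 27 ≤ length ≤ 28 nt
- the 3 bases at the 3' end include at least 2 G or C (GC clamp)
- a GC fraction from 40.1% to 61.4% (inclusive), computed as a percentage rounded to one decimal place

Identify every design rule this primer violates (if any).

Fails: length.

Base counts: A=6, T=9, G=7, C=4 (length 26).
length: length 26, outside 27–28 ✗
GC clamp: 3' end CGT has 2 G/C ✓
GC content: GC 11/26 = 42.3% ✓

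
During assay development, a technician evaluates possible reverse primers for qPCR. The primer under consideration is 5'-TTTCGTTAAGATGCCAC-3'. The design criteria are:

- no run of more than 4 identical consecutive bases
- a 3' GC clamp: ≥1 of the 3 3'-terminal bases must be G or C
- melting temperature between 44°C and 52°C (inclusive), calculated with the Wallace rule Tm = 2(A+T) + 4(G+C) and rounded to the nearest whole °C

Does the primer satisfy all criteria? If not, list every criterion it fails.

Meets all criteria.

Base counts: A=4, T=6, G=3, C=4 (length 17).
homopolymer run: longest run = 3 ✓
GC clamp: 3' end CAC has 2 G/C ✓
Tm: Tm = 2·10 + 4·7 = 48°C ✓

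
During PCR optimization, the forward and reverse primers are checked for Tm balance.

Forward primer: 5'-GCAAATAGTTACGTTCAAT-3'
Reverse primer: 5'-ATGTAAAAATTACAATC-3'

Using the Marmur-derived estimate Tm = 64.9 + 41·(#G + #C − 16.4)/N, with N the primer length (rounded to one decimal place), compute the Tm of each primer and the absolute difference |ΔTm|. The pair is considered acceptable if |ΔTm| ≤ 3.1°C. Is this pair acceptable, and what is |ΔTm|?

|ΔTm| = 9.9°C; the pair is not acceptable.

Forward: G+C = 6, N = 19 → Tm = 64.9 + 41·(6 − 16.4)/19 = 42.5°C.
Reverse: G+C = 3, N = 17 → Tm = 64.9 + 41·(3 − 16.4)/17 = 32.6°C.
|ΔTm| = |42.5 − 32.6| = 9.9°C, > 3.1°C.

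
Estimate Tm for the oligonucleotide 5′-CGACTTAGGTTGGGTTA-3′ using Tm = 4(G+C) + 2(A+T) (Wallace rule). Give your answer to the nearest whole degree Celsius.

50°C

Base counts: A=3, T=6, G=6, C=2 (length 17).
Tm = 2·(3+6) + 4·(6+2) = 2·9 + 4·8 = 18 + 32 = 50°C.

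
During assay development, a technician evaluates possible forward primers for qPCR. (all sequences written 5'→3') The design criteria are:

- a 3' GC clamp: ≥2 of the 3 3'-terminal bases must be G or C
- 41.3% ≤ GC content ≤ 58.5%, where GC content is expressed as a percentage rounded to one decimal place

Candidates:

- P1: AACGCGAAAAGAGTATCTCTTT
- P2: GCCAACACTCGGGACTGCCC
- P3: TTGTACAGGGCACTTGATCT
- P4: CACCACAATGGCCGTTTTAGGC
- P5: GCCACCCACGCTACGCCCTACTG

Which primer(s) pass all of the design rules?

P4 only.

P1 (22 nt, A=8 T=6 G=4 C=4): 3' end TTT has 0 G/C, need ≥2 ✗; GC 8/22 = 36.4%, outside 41.3–58.5% ✗ — fails.
P2 (20 nt, A=4 T=2 G=5 C=9): 3' end CCC has 3 G/C ✓; GC 14/20 = 70.0%, outside 41.3–58.5% ✗ — fails.
P3 (20 nt, A=4 T=7 G=5 C=4): 3' end TCT has 1 G/C, need ≥2 ✗; GC 9/20 = 45.0% ✓ — fails.
P4 (22 nt, A=5 T=5 G=5 C=7): 3' end GGC has 3 G/C ✓; GC 12/22 = 54.5% ✓ — passes.
P5 (23 nt, A=4 T=3 G=4 C=12): 3' end CTG has 2 G/C ✓; GC 16/23 = 69.6%, outside 41.3–58.5% ✗ — fails.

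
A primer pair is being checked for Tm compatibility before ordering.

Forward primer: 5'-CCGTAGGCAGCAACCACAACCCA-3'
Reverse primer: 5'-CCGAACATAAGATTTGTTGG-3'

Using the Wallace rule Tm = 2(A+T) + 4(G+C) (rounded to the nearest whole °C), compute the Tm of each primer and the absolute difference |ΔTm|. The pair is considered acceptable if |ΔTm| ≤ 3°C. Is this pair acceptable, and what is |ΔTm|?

|ΔTm| = 18°C; the pair is not acceptable.

Forward: A=8 T=1 G=4 C=10 → Tm = 2·9 + 4·14 = 74°C.
Reverse: A=6 T=6 G=5 C=3 → Tm = 2·12 + 4·8 = 56°C.
|ΔTm| = |74 − 56| = 18°C, > 3°C.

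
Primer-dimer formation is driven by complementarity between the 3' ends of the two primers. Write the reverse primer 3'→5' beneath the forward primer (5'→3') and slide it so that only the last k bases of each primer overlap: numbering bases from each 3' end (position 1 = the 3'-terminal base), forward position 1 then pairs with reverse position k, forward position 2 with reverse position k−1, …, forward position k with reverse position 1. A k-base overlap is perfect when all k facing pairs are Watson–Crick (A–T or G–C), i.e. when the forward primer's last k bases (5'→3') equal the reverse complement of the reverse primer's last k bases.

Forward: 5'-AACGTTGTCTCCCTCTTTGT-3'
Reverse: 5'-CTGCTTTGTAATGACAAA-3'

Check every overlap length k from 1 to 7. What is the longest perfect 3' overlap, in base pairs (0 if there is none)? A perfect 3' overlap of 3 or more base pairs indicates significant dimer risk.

Longest perfect overlap: 5 complementary base pairs; significant dimer risk (threshold 3).

Last 7 bases (5'→3') — forward …TCTTTGT, reverse …TGACAAA.
Reverse complement of the reverse primer's last 7 bases: TTTGTCA; its first k bases are the reverse complement of the reverse primer's last k bases, so a perfect k-base overlap needs the forward primer's last k bases to equal them.
Comparing (forward last k vs required): k=1: T vs T ✓; k=2: GT vs TT ✗; k=3: TGT vs TTT ✗; k=4: TTGT vs TTTG ✗; k=5: TTTGT vs TTTGT ✓; k=6: CTTTGT vs TTTGTC ✗; k=7: TCTTTGT vs TTTGTCA ✗.
Perfect overlaps at k = 1, 5; the largest is 5.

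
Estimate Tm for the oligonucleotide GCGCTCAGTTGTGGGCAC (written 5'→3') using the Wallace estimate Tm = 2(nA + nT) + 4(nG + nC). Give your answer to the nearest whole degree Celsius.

Base counts: A=2, T=4, G=7, C=5 (length 18).
Tm = 2·(2+4) + 4·(7+5) = 2·6 + 4·12 = 12 + 48 = 60°C.

60°C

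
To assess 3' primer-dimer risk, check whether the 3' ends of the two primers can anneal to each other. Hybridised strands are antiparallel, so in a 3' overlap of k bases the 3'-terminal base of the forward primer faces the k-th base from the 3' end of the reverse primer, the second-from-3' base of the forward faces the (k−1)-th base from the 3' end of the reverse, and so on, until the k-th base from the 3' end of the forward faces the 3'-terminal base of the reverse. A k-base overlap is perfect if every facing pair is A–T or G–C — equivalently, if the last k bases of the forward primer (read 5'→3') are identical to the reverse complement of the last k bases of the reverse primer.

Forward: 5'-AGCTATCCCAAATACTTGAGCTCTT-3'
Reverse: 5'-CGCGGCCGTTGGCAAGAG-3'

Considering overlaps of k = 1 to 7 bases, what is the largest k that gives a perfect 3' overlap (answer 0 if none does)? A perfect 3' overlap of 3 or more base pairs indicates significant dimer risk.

Longest perfect overlap: 5 complementary base pairs; significant dimer risk (threshold 3).

Last 7 bases (5'→3') — forward …AGCTCTT, reverse …GCAAGAG.
Reverse complement of the reverse primer's last 7 bases: CTCTTGC; its first k bases are the reverse complement of the reverse primer's last k bases, so a perfect k-base overlap needs the forward primer's last k bases to equal them.
Comparing (forward last k vs required): k=1: T vs C ✗; k=2: TT vs CT ✗; k=3: CTT vs CTC ✗; k=4: TCTT vs CTCT ✗; k=5: CTCTT vs CTCTT ✓; k=6: GCTCTT vs CTCTTG ✗; k=7: AGCTCTT vs CTCTTGC ✗.
Only k = 5 is perfect, so the longest perfect 3' overlap is 5.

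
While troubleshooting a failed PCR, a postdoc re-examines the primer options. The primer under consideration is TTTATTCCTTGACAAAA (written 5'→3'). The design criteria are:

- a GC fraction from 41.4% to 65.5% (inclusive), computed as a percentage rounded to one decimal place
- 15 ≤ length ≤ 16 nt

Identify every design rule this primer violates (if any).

Fails: GC content, length.

Base counts: A=6, T=7, G=1, C=3 (length 17).
GC content: GC 4/17 = 23.5%, outside 41.4–65.5% ✗
length: length 17, outside 15–16 ✗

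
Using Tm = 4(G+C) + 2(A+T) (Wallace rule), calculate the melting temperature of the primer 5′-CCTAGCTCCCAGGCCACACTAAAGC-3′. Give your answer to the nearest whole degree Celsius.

Base counts: A=7, T=3, G=4, C=11 (length 25).
Tm = 2·(7+3) + 4·(4+11) = 2·10 + 4·15 = 20 + 60 = 80°C.

80°C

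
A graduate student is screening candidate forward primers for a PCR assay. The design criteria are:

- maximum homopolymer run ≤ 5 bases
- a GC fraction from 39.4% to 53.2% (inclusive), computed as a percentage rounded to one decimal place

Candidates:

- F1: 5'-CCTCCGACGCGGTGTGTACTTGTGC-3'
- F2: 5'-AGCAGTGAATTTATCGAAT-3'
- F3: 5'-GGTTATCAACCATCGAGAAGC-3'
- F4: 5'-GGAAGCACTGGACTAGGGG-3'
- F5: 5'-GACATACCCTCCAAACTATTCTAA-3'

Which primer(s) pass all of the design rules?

F3 only.

F1 (25 nt, A=2 T=7 G=8 C=8): longest run = 2 ✓; GC 16/25 = 64.0%, outside 39.4–53.2% ✗ — fails.
F2 (19 nt, A=7 T=6 G=4 C=2): longest run = 3 ✓; GC 6/19 = 31.6%, outside 39.4–53.2% ✗ — fails.
F3 (21 nt, A=7 T=4 G=5 C=5): longest run = 2 ✓; GC 10/21 = 47.6% ✓ — passes.
F4 (19 nt, A=5 T=2 G=9 C=3): longest run = 4 ✓; GC 12/19 = 63.2%, outside 39.4–53.2% ✗ — fails.
F5 (24 nt, A=9 T=6 G=1 C=8): longest run = 3 ✓; GC 9/24 = 37.5%, outside 39.4–53.2% ✗ — fails.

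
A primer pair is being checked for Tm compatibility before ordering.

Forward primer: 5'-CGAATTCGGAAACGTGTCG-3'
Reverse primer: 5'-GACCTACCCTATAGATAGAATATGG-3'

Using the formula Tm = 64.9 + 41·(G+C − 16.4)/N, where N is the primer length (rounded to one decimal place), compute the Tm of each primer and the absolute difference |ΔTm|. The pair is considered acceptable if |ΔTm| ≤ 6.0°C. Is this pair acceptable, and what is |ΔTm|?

Forward: G+C = 10, N = 19 → Tm = 64.9 + 41·(10 − 16.4)/19 = 51.1°C.
Reverse: G+C = 10, N = 25 → Tm = 64.9 + 41·(10 − 16.4)/25 = 54.4°C.
|ΔTm| = |51.1 − 54.4| = 3.3°C, ≤ 6.0°C.

|ΔTm| = 3.3°C; the pair is acceptable.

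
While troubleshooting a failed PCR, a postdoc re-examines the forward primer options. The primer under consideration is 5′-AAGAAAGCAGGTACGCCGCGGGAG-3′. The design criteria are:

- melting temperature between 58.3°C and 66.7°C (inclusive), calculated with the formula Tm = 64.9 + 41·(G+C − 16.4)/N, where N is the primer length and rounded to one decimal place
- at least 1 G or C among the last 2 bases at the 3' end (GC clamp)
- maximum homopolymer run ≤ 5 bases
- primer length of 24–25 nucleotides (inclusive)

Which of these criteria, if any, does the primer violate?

Meets all criteria.

Base counts: A=8, T=1, G=10, C=5 (length 24).
Tm: Tm = 64.9 + 41·(15 − 16.4)/24 = 62.5°C ✓
GC clamp: 3' end AG has 1 G/C ✓
homopolymer run: longest run = 3 ✓
length: length 24 ✓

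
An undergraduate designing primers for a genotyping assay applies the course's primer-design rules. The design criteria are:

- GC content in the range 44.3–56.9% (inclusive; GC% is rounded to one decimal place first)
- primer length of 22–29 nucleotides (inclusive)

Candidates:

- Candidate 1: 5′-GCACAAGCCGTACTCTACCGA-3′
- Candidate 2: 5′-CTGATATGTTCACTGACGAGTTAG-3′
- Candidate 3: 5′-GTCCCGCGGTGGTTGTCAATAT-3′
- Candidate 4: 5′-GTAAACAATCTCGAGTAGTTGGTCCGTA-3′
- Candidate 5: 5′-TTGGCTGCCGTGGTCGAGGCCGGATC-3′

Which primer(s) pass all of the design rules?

Candidate 1 (21 nt, A=6 T=3 G=4 C=8): GC 12/21 = 57.1%, outside 44.3–56.9% ✗; length 21, outside 22–29 ✗ — fails.
Candidate 2 (24 nt, A=6 T=8 G=6 C=4): GC 10/24 = 41.7%, outside 44.3–56.9% ✗; length 24 ✓ — fails.
Candidate 3 (22 nt, A=3 T=7 G=7 C=5): GC 12/22 = 54.5% ✓; length 22 ✓ — passes.
Candidate 4 (28 nt, A=8 T=8 G=7 C=5): GC 12/28 = 42.9%, outside 44.3–56.9% ✗; length 28 ✓ — fails.
Candidate 5 (26 nt, A=2 T=6 G=11 C=7): GC 18/26 = 69.2%, outside 44.3–56.9% ✗; length 26 ✓ — fails.

Candidate 3 only.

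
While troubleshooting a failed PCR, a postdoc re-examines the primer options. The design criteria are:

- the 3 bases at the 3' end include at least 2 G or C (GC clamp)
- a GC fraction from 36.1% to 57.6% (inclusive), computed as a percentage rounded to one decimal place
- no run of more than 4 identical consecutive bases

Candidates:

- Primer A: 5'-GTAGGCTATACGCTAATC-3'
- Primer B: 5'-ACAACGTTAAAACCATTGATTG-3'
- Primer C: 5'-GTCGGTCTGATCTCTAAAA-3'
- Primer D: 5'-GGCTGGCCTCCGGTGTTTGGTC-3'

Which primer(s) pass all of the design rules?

None of the candidates satisfy all criteria.

Primer A (18 nt, A=5 T=5 G=4 C=4): 3' end ATC has 1 G/C, need ≥2 ✗; GC 8/18 = 44.4% ✓; longest run = 2 ✓ — fails.
Primer B (22 nt, A=9 T=6 G=3 C=4): 3' end TTG has 1 G/C, need ≥2 ✗; GC 7/22 = 31.8%, outside 36.1–57.6% ✗; longest run = 4 ✓ — fails.
Primer C (19 nt, A=5 T=6 G=4 C=4): 3' end AAA has 0 G/C, need ≥2 ✗; GC 8/19 = 42.1% ✓; longest run = 4 ✓ — fails.
Primer D (22 nt, A=0 T=7 G=9 C=6): 3' end GTC has 2 G/C ✓; GC 15/22 = 68.2%, outside 36.1–57.6% ✗; longest run = 3 ✓ — fails.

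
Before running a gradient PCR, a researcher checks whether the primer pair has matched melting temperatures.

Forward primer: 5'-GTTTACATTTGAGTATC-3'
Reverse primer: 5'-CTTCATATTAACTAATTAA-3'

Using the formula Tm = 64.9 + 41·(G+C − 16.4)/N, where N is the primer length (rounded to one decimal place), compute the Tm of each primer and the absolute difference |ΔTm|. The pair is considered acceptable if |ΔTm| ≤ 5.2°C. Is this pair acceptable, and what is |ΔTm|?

Forward: G+C = 5, N = 17 → Tm = 64.9 + 41·(5 − 16.4)/17 = 37.4°C.
Reverse: G+C = 3, N = 19 → Tm = 64.9 + 41·(3 − 16.4)/19 = 36.0°C.
|ΔTm| = |37.4 − 36.0| = 1.4°C, ≤ 5.2°C.

|ΔTm| = 1.4°C; the pair is acceptable.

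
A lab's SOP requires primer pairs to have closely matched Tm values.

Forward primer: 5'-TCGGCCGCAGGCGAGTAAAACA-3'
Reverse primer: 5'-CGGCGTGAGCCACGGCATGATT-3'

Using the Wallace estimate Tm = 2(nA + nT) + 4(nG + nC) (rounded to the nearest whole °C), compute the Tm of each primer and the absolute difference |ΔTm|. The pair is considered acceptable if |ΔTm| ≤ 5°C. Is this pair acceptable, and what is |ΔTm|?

Forward: A=7 T=2 G=7 C=6 → Tm = 2·9 + 4·13 = 70°C.
Reverse: A=4 T=4 G=8 C=6 → Tm = 2·8 + 4·14 = 72°C.
|ΔTm| = |70 − 72| = 2°C, ≤ 5°C.

|ΔTm| = 2°C; the pair is acceptable.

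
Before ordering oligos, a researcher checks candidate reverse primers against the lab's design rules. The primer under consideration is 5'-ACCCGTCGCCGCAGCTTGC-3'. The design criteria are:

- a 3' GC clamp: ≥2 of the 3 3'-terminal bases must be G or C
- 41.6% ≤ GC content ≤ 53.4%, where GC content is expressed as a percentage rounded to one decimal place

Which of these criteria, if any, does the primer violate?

Fails: GC content.

Base counts: A=2, T=3, G=5, C=9 (length 19).
GC clamp: 3' end TGC has 2 G/C ✓
GC content: GC 14/19 = 73.7%, outside 41.6–53.4% ✗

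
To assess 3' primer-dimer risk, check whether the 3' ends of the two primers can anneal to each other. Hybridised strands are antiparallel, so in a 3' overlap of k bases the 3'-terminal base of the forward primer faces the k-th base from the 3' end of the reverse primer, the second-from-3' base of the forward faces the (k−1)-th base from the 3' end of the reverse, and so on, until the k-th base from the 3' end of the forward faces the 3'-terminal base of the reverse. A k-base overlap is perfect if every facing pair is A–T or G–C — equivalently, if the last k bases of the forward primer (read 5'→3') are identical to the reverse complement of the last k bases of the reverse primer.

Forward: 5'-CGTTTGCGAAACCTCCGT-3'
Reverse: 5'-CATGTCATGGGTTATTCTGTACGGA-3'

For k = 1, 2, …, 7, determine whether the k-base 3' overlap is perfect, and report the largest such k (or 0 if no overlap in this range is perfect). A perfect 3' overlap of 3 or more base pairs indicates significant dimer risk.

Last 7 bases (5'→3') — forward …CCTCCGT, reverse …GTACGGA.
Reverse complement of the reverse primer's last 7 bases: TCCGTAC; its first k bases are the reverse complement of the reverse primer's last k bases, so a perfect k-base overlap needs the forward primer's last k bases to equal them.
Comparing (forward last k vs required): k=1: T vs T ✓; k=2: GT vs TC ✗; k=3: CGT vs TCC ✗; k=4: CCGT vs TCCG ✗; k=5: TCCGT vs TCCGT ✓; k=6: CTCCGT vs TCCGTA ✗; k=7: CCTCCGT vs TCCGTAC ✗.
Perfect overlaps at k = 1, 5; the largest is 5.

Longest perfect overlap: 5 complementary base pairs; significant dimer risk (threshold 3).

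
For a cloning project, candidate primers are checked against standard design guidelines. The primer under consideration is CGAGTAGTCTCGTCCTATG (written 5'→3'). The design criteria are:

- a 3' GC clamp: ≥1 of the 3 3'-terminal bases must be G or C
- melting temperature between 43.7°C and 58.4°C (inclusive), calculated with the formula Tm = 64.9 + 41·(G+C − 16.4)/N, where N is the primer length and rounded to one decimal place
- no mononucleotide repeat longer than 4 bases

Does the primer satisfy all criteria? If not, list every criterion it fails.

Meets all criteria.

Base counts: A=3, T=6, G=5, C=5 (length 19).
GC clamp: 3' end ATG has 1 G/C ✓
Tm: Tm = 64.9 + 41·(10 − 16.4)/19 = 51.1°C ✓
homopolymer run: longest run = 2 ✓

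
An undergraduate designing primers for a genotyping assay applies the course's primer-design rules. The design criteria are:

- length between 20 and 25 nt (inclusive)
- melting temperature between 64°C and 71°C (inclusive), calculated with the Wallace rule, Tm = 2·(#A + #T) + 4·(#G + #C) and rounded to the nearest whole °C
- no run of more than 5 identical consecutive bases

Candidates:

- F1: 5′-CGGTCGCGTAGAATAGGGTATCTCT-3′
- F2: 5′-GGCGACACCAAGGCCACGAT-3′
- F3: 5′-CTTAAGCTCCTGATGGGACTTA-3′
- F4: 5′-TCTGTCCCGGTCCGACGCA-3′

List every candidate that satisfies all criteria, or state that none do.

F1 (25 nt, A=5 T=7 G=8 C=5): length 25 ✓; Tm = 2·12 + 4·13 = 76°C, outside 64–71°C ✗; longest run = 3 ✓ — fails.
F2 (20 nt, A=6 T=1 G=6 C=7): length 20 ✓; Tm = 2·7 + 4·13 = 66°C ✓; longest run = 2 ✓ — passes.
F3 (22 nt, A=5 T=7 G=5 C=5): length 22 ✓; Tm = 2·12 + 4·10 = 64°C ✓; longest run = 3 ✓ — passes.
F4 (19 nt, A=2 T=4 G=5 C=8): length 19, outside 20–25 ✗; Tm = 2·6 + 4·13 = 64°C ✓; longest run = 3 ✓ — fails.

F2 and F3.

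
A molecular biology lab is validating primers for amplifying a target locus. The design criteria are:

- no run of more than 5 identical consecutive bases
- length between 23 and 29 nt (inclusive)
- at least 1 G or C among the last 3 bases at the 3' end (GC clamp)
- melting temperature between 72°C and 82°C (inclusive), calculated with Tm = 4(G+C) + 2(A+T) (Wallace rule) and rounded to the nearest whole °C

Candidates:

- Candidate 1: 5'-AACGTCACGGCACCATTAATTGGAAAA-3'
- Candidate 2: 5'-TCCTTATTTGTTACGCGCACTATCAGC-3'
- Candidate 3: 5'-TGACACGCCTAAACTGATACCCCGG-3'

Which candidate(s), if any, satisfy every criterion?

Candidate 1 (27 nt, A=11 T=5 G=5 C=6): longest run = 4 ✓; length 27 ✓; 3' end AAA has 0 G/C, need ≥1 ✗; Tm = 2·16 + 4·11 = 76°C ✓ — fails.
Candidate 2 (27 nt, A=5 T=10 G=4 C=8): longest run = 3 ✓; length 27 ✓; 3' end AGC has 2 G/C ✓; Tm = 2·15 + 4·12 = 78°C ✓ — passes.
Candidate 3 (25 nt, A=7 T=4 G=5 C=9): longest run = 4 ✓; length 25 ✓; 3' end CGG has 3 G/C ✓; Tm = 2·11 + 4·14 = 78°C ✓ — passes.

Candidate 2 and Candidate 3.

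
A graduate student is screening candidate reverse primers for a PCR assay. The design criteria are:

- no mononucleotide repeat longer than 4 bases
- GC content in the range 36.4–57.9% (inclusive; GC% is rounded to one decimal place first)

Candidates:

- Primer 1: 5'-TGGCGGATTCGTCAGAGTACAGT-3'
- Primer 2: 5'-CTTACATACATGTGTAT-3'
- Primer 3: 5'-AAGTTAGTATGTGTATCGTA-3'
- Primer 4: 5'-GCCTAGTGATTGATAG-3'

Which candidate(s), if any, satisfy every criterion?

Primer 1 (23 nt, A=5 T=6 G=8 C=4): longest run = 2 ✓; GC 12/23 = 52.2% ✓ — passes.
Primer 2 (17 nt, A=5 T=7 G=2 C=3): longest run = 2 ✓; GC 5/17 = 29.4%, outside 36.4–57.9% ✗ — fails.
Primer 3 (20 nt, A=6 T=8 G=5 C=1): longest run = 2 ✓; GC 6/20 = 30.0%, outside 36.4–57.9% ✗ — fails.
Primer 4 (16 nt, A=4 T=5 G=5 C=2): longest run = 2 ✓; GC 7/16 = 43.8% ✓ — passes.

Primer 1 and Primer 4.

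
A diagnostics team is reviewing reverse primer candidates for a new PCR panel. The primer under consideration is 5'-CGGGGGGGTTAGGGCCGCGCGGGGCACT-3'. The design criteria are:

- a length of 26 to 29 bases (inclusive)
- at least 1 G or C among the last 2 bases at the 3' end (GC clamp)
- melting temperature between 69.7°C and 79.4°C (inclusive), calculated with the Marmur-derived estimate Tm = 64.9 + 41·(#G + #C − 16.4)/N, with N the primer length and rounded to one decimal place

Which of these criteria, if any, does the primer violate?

Base counts: A=2, T=3, G=16, C=7 (length 28).
length: length 28 ✓
GC clamp: 3' end CT has 1 G/C ✓
Tm: Tm = 64.9 + 41·(23 − 16.4)/28 = 74.6°C ✓

Meets all criteria.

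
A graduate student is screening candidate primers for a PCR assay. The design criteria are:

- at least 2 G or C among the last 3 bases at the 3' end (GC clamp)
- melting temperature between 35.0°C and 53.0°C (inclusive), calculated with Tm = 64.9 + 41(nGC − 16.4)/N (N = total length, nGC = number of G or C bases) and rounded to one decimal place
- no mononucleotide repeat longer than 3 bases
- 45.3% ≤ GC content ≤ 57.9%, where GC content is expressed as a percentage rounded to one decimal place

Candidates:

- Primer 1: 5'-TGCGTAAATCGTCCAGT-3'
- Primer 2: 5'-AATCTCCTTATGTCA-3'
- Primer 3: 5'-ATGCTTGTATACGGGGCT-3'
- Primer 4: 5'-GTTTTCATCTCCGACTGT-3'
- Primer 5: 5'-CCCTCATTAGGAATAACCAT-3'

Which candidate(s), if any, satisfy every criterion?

None of the candidates satisfy all criteria.

Primer 1 (17 nt, A=4 T=5 G=4 C=4): 3' end AGT has 1 G/C, need ≥2 ✗; Tm = 64.9 + 41·(8 − 16.4)/17 = 44.6°C ✓; longest run = 3 ✓; GC 8/17 = 47.1% ✓ — fails.
Primer 2 (15 nt, A=4 T=6 G=1 C=4): 3' end TCA has 1 G/C, need ≥2 ✗; Tm = 64.9 + 41·(5 − 16.4)/15 = 33.7°C, outside 35.0–53.0°C ✗; longest run = 2 ✓; GC 5/15 = 33.3%, outside 45.3–57.9% ✗ — fails.
Primer 3 (18 nt, A=3 T=6 G=6 C=3): 3' end GCT has 2 G/C ✓; Tm = 64.9 + 41·(9 − 16.4)/18 = 48.0°C ✓; longest run = 4, exceeds 3 ✗; GC 9/18 = 50.0% ✓ — fails.
Primer 4 (18 nt, A=2 T=8 G=3 C=5): 3' end TGT has 1 G/C, need ≥2 ✗; Tm = 64.9 + 41·(8 − 16.4)/18 = 45.8°C ✓; longest run = 4, exceeds 3 ✗; GC 8/18 = 44.4%, outside 45.3–57.9% ✗ — fails.
Primer 5 (20 nt, A=7 T=5 G=2 C=6): 3' end CAT has 1 G/C, need ≥2 ✗; Tm = 64.9 + 41·(8 − 16.4)/20 = 47.7°C ✓; longest run = 3 ✓; GC 8/20 = 40.0%, outside 45.3–57.9% ✗ — fails.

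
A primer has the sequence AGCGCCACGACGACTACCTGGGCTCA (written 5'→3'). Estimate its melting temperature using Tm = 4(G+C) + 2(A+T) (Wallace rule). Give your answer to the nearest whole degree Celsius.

86°C

Base counts: A=6, T=3, G=7, C=10 (length 26).
Tm = 2·(6+3) + 4·(7+10) = 2·9 + 4·17 = 18 + 68 = 86°C.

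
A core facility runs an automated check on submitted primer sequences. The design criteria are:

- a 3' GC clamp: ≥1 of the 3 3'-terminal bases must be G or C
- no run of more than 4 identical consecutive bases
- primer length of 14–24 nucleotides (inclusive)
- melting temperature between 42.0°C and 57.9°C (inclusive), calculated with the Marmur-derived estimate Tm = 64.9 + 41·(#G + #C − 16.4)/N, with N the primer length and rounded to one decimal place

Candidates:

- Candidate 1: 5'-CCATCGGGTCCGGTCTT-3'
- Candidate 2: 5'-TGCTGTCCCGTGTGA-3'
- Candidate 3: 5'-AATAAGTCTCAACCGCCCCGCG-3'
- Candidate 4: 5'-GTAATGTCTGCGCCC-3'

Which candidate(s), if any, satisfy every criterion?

Candidate 1, Candidate 2 and Candidate 4.

Candidate 1 (17 nt, A=1 T=5 G=5 C=6): 3' end CTT has 1 G/C ✓; longest run = 3 ✓; length 17 ✓; Tm = 64.9 + 41·(11 − 16.4)/17 = 51.9°C ✓ — passes.
Candidate 2 (15 nt, A=1 T=5 G=5 C=4): 3' end TGA has 1 G/C ✓; longest run = 3 ✓; length 15 ✓; Tm = 64.9 + 41·(9 − 16.4)/15 = 44.7°C ✓ — passes.
Candidate 3 (22 nt, A=6 T=3 G=4 C=9): 3' end GCG has 3 G/C ✓; longest run = 4 ✓; length 22 ✓; Tm = 64.9 + 41·(13 − 16.4)/22 = 58.6°C, outside 42.0–57.9°C ✗ — fails.
Candidate 4 (15 nt, A=2 T=4 G=4 C=5): 3' end CCC has 3 G/C ✓; longest run = 3 ✓; length 15 ✓; Tm = 64.9 + 41·(9 − 16.4)/15 = 44.7°C ✓ — passes.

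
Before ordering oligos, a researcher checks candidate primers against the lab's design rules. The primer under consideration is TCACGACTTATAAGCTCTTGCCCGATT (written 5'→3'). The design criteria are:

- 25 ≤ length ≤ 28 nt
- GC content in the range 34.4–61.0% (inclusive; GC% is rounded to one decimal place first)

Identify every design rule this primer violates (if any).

Meets all criteria.

Base counts: A=6, T=9, G=4, C=8 (length 27).
length: length 27 ✓
GC content: GC 12/27 = 44.4% ✓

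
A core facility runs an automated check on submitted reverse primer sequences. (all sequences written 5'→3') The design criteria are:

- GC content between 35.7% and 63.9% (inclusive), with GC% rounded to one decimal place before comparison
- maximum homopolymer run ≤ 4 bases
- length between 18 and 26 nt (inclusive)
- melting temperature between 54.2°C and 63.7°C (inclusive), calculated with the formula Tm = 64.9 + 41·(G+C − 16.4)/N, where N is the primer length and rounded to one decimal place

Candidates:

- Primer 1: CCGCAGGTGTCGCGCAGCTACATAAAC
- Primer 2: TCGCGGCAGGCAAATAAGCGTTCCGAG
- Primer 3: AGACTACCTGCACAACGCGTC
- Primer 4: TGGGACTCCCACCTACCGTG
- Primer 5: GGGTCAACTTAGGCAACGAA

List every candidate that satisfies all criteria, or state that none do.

Primer 3 only.

Primer 1 (27 nt, A=7 T=4 G=7 C=9): GC 16/27 = 59.3% ✓; longest run = 3 ✓; length 27, outside 18–26 ✗; Tm = 64.9 + 41·(16 − 16.4)/27 = 64.3°C, outside 54.2–63.7°C ✗ — fails.
Primer 2 (27 nt, A=7 T=4 G=9 C=7): GC 16/27 = 59.3% ✓; longest run = 3 ✓; length 27, outside 18–26 ✗; Tm = 64.9 + 41·(16 − 16.4)/27 = 64.3°C, outside 54.2–63.7°C ✗ — fails.
Primer 3 (21 nt, A=6 T=3 G=4 C=8): GC 12/21 = 57.1% ✓; longest run = 2 ✓; length 21 ✓; Tm = 64.9 + 41·(12 − 16.4)/21 = 56.3°C ✓ — passes.
Primer 4 (20 nt, A=3 T=4 G=5 C=8): GC 13/20 = 65.0%, outside 35.7–63.9% ✗; longest run = 3 ✓; length 20 ✓; Tm = 64.9 + 41·(13 − 16.4)/20 = 57.9°C ✓ — fails.
Primer 5 (20 nt, A=7 T=3 G=6 C=4): GC 10/20 = 50.0% ✓; longest run = 3 ✓; length 20 ✓; Tm = 64.9 + 41·(10 − 16.4)/20 = 51.8°C, outside 54.2–63.7°C ✗ — fails.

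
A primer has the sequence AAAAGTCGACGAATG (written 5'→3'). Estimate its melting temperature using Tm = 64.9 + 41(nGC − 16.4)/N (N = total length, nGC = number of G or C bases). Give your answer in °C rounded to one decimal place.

36.5°C

Base counts: A=7, T=2, G=4, C=2; G+C = 6, N = 15.
Tm = 64.9 + 41·(6 − 16.4)/15 = 64.9 + -426.40/15 = 36.5°C.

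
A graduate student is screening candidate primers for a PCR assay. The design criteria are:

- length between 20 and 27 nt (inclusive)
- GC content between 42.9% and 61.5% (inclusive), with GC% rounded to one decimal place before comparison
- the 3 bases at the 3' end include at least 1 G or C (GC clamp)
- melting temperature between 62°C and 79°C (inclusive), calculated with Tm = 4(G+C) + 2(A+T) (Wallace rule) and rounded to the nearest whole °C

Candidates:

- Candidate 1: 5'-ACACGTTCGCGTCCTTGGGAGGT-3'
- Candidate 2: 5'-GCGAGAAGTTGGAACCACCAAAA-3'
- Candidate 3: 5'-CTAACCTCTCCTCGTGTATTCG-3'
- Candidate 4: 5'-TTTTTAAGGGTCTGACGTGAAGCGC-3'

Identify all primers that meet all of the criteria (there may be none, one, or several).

Candidate 1, Candidate 3 and Candidate 4.

Candidate 1 (23 nt, A=3 T=6 G=8 C=6): length 23 ✓; GC 14/23 = 60.9% ✓; 3' end GGT has 2 G/C ✓; Tm = 2·9 + 4·14 = 74°C ✓ — passes.
Candidate 2 (23 nt, A=10 T=2 G=6 C=5): length 23 ✓; GC 11/23 = 47.8% ✓; 3' end AAA has 0 G/C, need ≥1 ✗; Tm = 2·12 + 4·11 = 68°C ✓ — fails.
Candidate 3 (22 nt, A=3 T=8 G=3 C=8): length 22 ✓; GC 11/22 = 50.0% ✓; 3' end TCG has 2 G/C ✓; Tm = 2·11 + 4·11 = 66°C ✓ — passes.
Candidate 4 (25 nt, A=5 T=8 G=8 C=4): length 25 ✓; GC 12/25 = 48.0% ✓; 3' end CGC has 3 G/C ✓; Tm = 2·13 + 4·12 = 74°C ✓ — passes.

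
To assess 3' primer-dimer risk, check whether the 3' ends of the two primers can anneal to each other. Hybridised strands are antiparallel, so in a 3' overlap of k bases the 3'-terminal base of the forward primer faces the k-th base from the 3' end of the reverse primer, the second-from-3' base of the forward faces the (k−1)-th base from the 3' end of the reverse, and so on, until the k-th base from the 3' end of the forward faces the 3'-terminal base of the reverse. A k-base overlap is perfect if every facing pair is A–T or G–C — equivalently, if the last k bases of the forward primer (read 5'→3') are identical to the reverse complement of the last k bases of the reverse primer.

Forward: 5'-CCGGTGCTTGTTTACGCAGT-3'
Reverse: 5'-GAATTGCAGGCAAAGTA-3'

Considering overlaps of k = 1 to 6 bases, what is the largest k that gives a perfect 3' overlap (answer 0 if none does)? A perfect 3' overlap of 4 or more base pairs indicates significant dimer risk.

Last 6 bases (5'→3') — forward …CGCAGT, reverse …AAAGTA.
Reverse complement of the reverse primer's last 6 bases: TACTTT; its first k bases are the reverse complement of the reverse primer's last k bases, so a perfect k-base overlap needs the forward primer's last k bases to equal them.
Comparing (forward last k vs required): k=1: T vs T ✓; k=2: GT vs TA ✗; k=3: AGT vs TAC ✗; k=4: CAGT vs TACT ✗; k=5: GCAGT vs TACTT ✗; k=6: CGCAGT vs TACTTT ✗.
Only k = 1 is perfect, so the longest perfect 3' overlap is 1.

Longest perfect overlap: 1 complementary base pair; below the dimer-risk threshold (threshold 4).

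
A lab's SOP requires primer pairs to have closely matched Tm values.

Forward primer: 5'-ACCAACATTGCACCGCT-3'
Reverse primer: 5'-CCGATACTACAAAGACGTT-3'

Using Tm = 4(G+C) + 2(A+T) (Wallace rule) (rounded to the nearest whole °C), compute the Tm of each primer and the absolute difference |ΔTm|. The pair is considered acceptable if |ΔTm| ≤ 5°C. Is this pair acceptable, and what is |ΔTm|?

Forward: A=5 T=3 G=2 C=7 → Tm = 2·8 + 4·9 = 52°C.
Reverse: A=7 T=4 G=3 C=5 → Tm = 2·11 + 4·8 = 54°C.
|ΔTm| = |52 − 54| = 2°C, ≤ 5°C.

|ΔTm| = 2°C; the pair is acceptable.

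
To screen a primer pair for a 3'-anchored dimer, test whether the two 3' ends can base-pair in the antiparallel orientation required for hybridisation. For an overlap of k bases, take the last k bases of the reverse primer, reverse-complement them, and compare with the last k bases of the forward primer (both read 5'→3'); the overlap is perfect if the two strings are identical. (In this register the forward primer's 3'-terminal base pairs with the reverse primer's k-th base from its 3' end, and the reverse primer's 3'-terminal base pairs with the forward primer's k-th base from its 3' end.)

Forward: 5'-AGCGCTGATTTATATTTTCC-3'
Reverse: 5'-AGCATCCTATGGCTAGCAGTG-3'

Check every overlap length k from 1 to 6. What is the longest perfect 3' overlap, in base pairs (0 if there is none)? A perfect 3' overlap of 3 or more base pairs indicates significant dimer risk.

Longest perfect overlap: 1 complementary base pair; below the dimer-risk threshold (threshold 3).

Last 6 bases (5'→3') — forward …TTTTCC, reverse …GCAGTG.
Reverse complement of the reverse primer's last 6 bases: CACTGC; its first k bases are the reverse complement of the reverse primer's last k bases, so a perfect k-base overlap needs the forward primer's last k bases to equal them.
Comparing (forward last k vs required): k=1: C vs C ✓; k=2: CC vs CA ✗; k=3: TCC vs CAC ✗; k=4: TTCC vs CACT ✗; k=5: TTTCC vs CACTG ✗; k=6: TTTTCC vs CACTGC ✗.
Only k = 1 is perfect, so the longest perfect 3' overlap is 1.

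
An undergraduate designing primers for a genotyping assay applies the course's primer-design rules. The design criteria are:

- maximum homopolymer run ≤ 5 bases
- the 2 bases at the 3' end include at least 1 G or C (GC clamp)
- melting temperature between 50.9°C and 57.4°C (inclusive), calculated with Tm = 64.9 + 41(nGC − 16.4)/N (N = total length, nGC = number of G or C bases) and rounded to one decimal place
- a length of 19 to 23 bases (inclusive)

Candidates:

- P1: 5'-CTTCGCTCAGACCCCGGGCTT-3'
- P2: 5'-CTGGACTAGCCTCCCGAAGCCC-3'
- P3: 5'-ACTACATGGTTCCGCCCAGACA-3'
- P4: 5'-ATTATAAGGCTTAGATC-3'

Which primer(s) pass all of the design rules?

P3 only.

P1 (21 nt, A=2 T=5 G=5 C=9): longest run = 4 ✓; 3' end TT has 0 G/C, need ≥1 ✗; Tm = 64.9 + 41·(14 − 16.4)/21 = 60.2°C, outside 50.9–57.4°C ✗; length 21 ✓ — fails.
P2 (22 nt, A=4 T=3 G=5 C=10): longest run = 3 ✓; 3' end CC has 2 G/C ✓; Tm = 64.9 + 41·(15 − 16.4)/22 = 62.3°C, outside 50.9–57.4°C ✗; length 22 ✓ — fails.
P3 (22 nt, A=6 T=4 G=4 C=8): longest run = 3 ✓; 3' end CA has 1 G/C ✓; Tm = 64.9 + 41·(12 − 16.4)/22 = 56.7°C ✓; length 22 ✓ — passes.
P4 (17 nt, A=6 T=6 G=3 C=2): longest run = 2 ✓; 3' end TC has 1 G/C ✓; Tm = 64.9 + 41·(5 − 16.4)/17 = 37.4°C, outside 50.9–57.4°C ✗; length 17, outside 19–23 ✗ — fails.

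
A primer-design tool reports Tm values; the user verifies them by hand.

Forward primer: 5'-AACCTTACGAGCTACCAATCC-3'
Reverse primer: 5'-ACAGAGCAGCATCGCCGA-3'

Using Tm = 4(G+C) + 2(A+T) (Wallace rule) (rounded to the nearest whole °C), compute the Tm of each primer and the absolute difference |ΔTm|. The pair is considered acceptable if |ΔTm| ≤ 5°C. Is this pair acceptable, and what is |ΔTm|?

Forward: A=7 T=4 G=2 C=8 → Tm = 2·11 + 4·10 = 62°C.
Reverse: A=6 T=1 G=5 C=6 → Tm = 2·7 + 4·11 = 58°C.
|ΔTm| = |62 − 58| = 4°C, ≤ 5°C.

|ΔTm| = 4°C; the pair is acceptable.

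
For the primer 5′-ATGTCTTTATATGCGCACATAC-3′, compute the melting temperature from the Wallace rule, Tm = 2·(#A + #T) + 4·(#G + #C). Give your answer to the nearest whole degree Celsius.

Base counts: A=6, T=8, G=3, C=5 (length 22).
Tm = 2·(6+8) + 4·(3+5) = 2·14 + 4·8 = 28 + 32 = 60°C.

60°C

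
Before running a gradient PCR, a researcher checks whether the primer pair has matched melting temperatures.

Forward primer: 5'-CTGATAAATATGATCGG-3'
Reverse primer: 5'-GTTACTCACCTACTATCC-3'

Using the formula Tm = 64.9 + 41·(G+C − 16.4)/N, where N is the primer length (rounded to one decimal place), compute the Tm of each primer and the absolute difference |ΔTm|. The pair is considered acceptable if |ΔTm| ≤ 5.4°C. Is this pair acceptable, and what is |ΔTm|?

Forward: G+C = 6, N = 17 → Tm = 64.9 + 41·(6 − 16.4)/17 = 39.8°C.
Reverse: G+C = 8, N = 18 → Tm = 64.9 + 41·(8 − 16.4)/18 = 45.8°C.
|ΔTm| = |39.8 − 45.8| = 6.0°C, > 5.4°C.

|ΔTm| = 6.0°C; the pair is not acceptable.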